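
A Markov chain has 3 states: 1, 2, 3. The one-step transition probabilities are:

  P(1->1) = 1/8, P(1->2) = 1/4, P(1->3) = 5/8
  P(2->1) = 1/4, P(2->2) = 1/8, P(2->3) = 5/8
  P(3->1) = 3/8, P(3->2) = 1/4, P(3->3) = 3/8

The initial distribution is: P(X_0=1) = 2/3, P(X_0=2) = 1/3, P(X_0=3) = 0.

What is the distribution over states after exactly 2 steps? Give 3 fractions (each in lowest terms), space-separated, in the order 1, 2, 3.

Answer: 59/192 43/192 15/32

Derivation:
Propagating the distribution step by step (d_{t+1} = d_t * P):
d_0 = (1=2/3, 2=1/3, 3=0)
  d_1[1] = 2/3*1/8 + 1/3*1/4 + 0*3/8 = 1/6
  d_1[2] = 2/3*1/4 + 1/3*1/8 + 0*1/4 = 5/24
  d_1[3] = 2/3*5/8 + 1/3*5/8 + 0*3/8 = 5/8
d_1 = (1=1/6, 2=5/24, 3=5/8)
  d_2[1] = 1/6*1/8 + 5/24*1/4 + 5/8*3/8 = 59/192
  d_2[2] = 1/6*1/4 + 5/24*1/8 + 5/8*1/4 = 43/192
  d_2[3] = 1/6*5/8 + 5/24*5/8 + 5/8*3/8 = 15/32
d_2 = (1=59/192, 2=43/192, 3=15/32)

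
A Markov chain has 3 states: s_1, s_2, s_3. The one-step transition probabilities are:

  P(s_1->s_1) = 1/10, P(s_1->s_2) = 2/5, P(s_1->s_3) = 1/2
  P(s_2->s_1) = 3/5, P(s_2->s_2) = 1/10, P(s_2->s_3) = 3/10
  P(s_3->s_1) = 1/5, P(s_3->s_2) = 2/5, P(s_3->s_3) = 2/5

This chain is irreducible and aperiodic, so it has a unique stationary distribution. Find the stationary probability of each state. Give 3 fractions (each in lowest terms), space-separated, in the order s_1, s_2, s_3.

The stationary distribution satisfies pi = pi * P, i.e.:
  pi_s_1 = 1/10*pi_s_1 + 3/5*pi_s_2 + 1/5*pi_s_3
  pi_s_2 = 2/5*pi_s_1 + 1/10*pi_s_2 + 2/5*pi_s_3
  pi_s_3 = 1/2*pi_s_1 + 3/10*pi_s_2 + 2/5*pi_s_3
with normalization: pi_s_1 + pi_s_2 + pi_s_3 = 1.

Using the first 2 balance equations plus normalization, the linear system A*pi = b is:
  [-9/10, 3/5, 1/5] . pi = 0
  [2/5, -9/10, 2/5] . pi = 0
  [1, 1, 1] . pi = 1

Solving yields:
  pi_s_1 = 42/143
  pi_s_2 = 4/13
  pi_s_3 = 57/143

Verification (pi * P):
  42/143*1/10 + 4/13*3/5 + 57/143*1/5 = 42/143 = pi_s_1  (ok)
  42/143*2/5 + 4/13*1/10 + 57/143*2/5 = 4/13 = pi_s_2  (ok)
  42/143*1/2 + 4/13*3/10 + 57/143*2/5 = 57/143 = pi_s_3  (ok)

Answer: 42/143 4/13 57/143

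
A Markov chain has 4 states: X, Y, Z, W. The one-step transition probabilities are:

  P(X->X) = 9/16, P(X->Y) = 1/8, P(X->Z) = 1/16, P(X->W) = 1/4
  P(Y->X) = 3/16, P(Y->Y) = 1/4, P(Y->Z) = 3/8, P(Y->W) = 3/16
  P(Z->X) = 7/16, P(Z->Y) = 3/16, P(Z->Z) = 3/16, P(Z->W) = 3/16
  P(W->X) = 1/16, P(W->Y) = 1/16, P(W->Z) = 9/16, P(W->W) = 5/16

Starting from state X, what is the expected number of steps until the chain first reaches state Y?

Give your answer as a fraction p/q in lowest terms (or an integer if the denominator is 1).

Answer: 872/107

Derivation:
Let h_i = expected steps to first reach Y from state i.
Boundary: h_Y = 0.
First-step equations for the other states:
  h_X = 1 + 9/16*h_X + 1/8*h_Y + 1/16*h_Z + 1/4*h_W
  h_Z = 1 + 7/16*h_X + 3/16*h_Y + 3/16*h_Z + 3/16*h_W
  h_W = 1 + 1/16*h_X + 1/16*h_Y + 9/16*h_Z + 5/16*h_W

Substituting h_Y = 0 and rearranging gives the linear system (I - Q) h = 1:
  [7/16, -1/16, -1/4] . (h_X, h_Z, h_W) = 1
  [-7/16, 13/16, -3/16] . (h_X, h_Z, h_W) = 1
  [-1/16, -9/16, 11/16] . (h_X, h_Z, h_W) = 1

Solving yields:
  h_X = 872/107
  h_Z = 808/107
  h_W = 896/107

Starting state is X, so the expected hitting time is h_X = 872/107.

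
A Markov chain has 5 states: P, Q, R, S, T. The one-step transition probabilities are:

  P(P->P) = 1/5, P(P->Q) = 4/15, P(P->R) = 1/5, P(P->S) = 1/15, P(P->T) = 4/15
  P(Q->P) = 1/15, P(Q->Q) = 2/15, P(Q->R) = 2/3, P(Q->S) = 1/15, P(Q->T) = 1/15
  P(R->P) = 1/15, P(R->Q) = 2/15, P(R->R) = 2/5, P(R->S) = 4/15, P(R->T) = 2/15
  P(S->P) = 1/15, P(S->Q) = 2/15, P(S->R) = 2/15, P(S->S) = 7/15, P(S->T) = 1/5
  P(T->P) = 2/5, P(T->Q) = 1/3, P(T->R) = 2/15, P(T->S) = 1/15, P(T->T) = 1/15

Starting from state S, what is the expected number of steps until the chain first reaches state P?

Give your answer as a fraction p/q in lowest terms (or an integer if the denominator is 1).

Answer: 2895/328

Derivation:
Let h_i = expected steps to first reach P from state i.
Boundary: h_P = 0.
First-step equations for the other states:
  h_Q = 1 + 1/15*h_P + 2/15*h_Q + 2/3*h_R + 1/15*h_S + 1/15*h_T
  h_R = 1 + 1/15*h_P + 2/15*h_Q + 2/5*h_R + 4/15*h_S + 2/15*h_T
  h_S = 1 + 1/15*h_P + 2/15*h_Q + 2/15*h_R + 7/15*h_S + 1/5*h_T
  h_T = 1 + 2/5*h_P + 1/3*h_Q + 2/15*h_R + 1/15*h_S + 1/15*h_T

Substituting h_P = 0 and rearranging gives the linear system (I - Q) h = 1:
  [13/15, -2/3, -1/15, -1/15] . (h_Q, h_R, h_S, h_T) = 1
  [-2/15, 3/5, -4/15, -2/15] . (h_Q, h_R, h_S, h_T) = 1
  [-2/15, -2/15, 8/15, -1/5] . (h_Q, h_R, h_S, h_T) = 1
  [-1/3, -2/15, -1/15, 14/15] . (h_Q, h_R, h_S, h_T) = 1

Solving yields:
  h_Q = 3045/328
  h_R = 1485/164
  h_S = 2895/328
  h_T = 1035/164

Starting state is S, so the expected hitting time is h_S = 2895/328.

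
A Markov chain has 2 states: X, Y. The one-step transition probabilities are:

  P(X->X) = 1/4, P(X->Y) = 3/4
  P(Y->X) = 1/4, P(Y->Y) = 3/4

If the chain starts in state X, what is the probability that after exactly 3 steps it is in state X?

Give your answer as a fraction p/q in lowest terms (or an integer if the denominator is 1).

Answer: 1/4

Derivation:
Computing P^3 by repeated multiplication:
P^1 =
  X: [1/4, 3/4]
  Y: [1/4, 3/4]
P^2 =
  X: [1/4, 3/4]
  Y: [1/4, 3/4]
P^3 =
  X: [1/4, 3/4]
  Y: [1/4, 3/4]

(P^3)[X -> X] = 1/4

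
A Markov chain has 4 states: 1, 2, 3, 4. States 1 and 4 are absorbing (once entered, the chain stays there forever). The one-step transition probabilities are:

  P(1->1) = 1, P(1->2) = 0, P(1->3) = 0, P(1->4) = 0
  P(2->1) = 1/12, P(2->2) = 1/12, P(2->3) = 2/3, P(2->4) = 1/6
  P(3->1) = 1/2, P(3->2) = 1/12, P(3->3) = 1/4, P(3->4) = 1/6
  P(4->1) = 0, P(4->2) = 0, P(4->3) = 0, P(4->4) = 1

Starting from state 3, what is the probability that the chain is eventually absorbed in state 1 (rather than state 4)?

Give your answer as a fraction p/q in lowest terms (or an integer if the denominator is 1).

Let a_i = P(absorbed in 1 | start in state i).
Boundary conditions: a_1 = 1, a_4 = 0.
For each transient state i, a_i = sum_j P(i->j) * a_j:
  a_2 = 1/12*a_1 + 1/12*a_2 + 2/3*a_3 + 1/6*a_4
  a_3 = 1/2*a_1 + 1/12*a_2 + 1/4*a_3 + 1/6*a_4

Substituting a_1 = 1 and a_4 = 0, rearrange to (I - Q) a = r where r[i] = P(i -> 1):
  [11/12, -2/3] . (a_2, a_3) = 1/12
  [-1/12, 3/4] . (a_2, a_3) = 1/2

Solving yields:
  a_2 = 57/91
  a_3 = 67/91

Starting state is 3, so the absorption probability is a_3 = 67/91.

Answer: 67/91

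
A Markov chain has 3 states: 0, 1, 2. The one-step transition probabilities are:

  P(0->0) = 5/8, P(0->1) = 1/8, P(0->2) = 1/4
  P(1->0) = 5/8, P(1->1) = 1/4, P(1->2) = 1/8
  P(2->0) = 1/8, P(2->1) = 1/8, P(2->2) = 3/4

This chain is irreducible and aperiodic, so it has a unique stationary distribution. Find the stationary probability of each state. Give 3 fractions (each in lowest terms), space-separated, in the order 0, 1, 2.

The stationary distribution satisfies pi = pi * P, i.e.:
  pi_0 = 5/8*pi_0 + 5/8*pi_1 + 1/8*pi_2
  pi_1 = 1/8*pi_0 + 1/4*pi_1 + 1/8*pi_2
  pi_2 = 1/4*pi_0 + 1/8*pi_1 + 3/4*pi_2
with normalization: pi_0 + pi_1 + pi_2 = 1.

Using the first 2 balance equations plus normalization, the linear system A*pi = b is:
  [-3/8, 5/8, 1/8] . pi = 0
  [1/8, -3/4, 1/8] . pi = 0
  [1, 1, 1] . pi = 1

Solving yields:
  pi_0 = 11/28
  pi_1 = 1/7
  pi_2 = 13/28

Verification (pi * P):
  11/28*5/8 + 1/7*5/8 + 13/28*1/8 = 11/28 = pi_0  (ok)
  11/28*1/8 + 1/7*1/4 + 13/28*1/8 = 1/7 = pi_1  (ok)
  11/28*1/4 + 1/7*1/8 + 13/28*3/4 = 13/28 = pi_2  (ok)

Answer: 11/28 1/7 13/28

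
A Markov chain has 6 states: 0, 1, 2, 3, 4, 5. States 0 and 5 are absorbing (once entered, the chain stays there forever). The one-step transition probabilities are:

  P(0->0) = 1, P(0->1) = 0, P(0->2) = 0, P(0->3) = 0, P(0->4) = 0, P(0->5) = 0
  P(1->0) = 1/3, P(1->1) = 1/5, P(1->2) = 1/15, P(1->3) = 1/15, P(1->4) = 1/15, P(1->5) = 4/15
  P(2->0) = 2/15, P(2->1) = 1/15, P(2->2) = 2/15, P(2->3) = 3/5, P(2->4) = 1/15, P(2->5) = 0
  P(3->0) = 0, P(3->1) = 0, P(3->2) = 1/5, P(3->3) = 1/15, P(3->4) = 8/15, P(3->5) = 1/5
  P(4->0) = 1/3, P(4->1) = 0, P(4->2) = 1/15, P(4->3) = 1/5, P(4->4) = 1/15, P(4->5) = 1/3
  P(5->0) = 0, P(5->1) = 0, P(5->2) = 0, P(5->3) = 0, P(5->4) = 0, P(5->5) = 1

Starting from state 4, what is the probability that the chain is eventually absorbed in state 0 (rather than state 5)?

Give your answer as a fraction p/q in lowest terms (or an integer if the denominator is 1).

Answer: 9882/20911

Derivation:
Let a_i = P(absorbed in 0 | start in state i).
Boundary conditions: a_0 = 1, a_5 = 0.
For each transient state i, a_i = sum_j P(i->j) * a_j:
  a_1 = 1/3*a_0 + 1/5*a_1 + 1/15*a_2 + 1/15*a_3 + 1/15*a_4 + 4/15*a_5
  a_2 = 2/15*a_0 + 1/15*a_1 + 2/15*a_2 + 3/5*a_3 + 1/15*a_4 + 0*a_5
  a_3 = 0*a_0 + 0*a_1 + 1/5*a_2 + 1/15*a_3 + 8/15*a_4 + 1/5*a_5
  a_4 = 1/3*a_0 + 0*a_1 + 1/15*a_2 + 1/5*a_3 + 1/15*a_4 + 1/3*a_5

Substituting a_0 = 1 and a_5 = 0, rearrange to (I - Q) a = r where r[i] = P(i -> 0):
  [4/5, -1/15, -1/15, -1/15] . (a_1, a_2, a_3, a_4) = 1/3
  [-1/15, 13/15, -3/5, -1/15] . (a_1, a_2, a_3, a_4) = 2/15
  [0, -1/5, 14/15, -8/15] . (a_1, a_2, a_3, a_4) = 0
  [0, -1/15, -1/5, 14/15] . (a_1, a_2, a_3, a_4) = 1/3

Solving yields:
  a_1 = 11045/20911
  a_2 = 10258/20911
  a_3 = 7845/20911
  a_4 = 9882/20911

Starting state is 4, so the absorption probability is a_4 = 9882/20911.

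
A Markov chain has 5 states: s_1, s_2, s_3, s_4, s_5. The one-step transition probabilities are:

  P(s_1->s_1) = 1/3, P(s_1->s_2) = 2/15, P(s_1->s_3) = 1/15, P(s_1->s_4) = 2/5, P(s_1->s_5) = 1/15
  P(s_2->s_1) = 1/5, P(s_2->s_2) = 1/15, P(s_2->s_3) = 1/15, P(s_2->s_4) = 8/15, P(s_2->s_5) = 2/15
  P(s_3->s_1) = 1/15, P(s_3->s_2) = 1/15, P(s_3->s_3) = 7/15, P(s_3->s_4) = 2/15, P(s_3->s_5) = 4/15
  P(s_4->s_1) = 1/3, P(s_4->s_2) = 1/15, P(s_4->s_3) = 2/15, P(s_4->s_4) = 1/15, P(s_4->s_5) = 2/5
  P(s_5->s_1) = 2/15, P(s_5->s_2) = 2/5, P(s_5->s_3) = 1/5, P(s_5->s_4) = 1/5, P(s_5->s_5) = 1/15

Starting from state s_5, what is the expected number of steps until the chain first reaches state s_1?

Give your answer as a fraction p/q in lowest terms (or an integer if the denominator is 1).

Let h_i = expected steps to first reach s_1 from state i.
Boundary: h_s_1 = 0.
First-step equations for the other states:
  h_s_2 = 1 + 1/5*h_s_1 + 1/15*h_s_2 + 1/15*h_s_3 + 8/15*h_s_4 + 2/15*h_s_5
  h_s_3 = 1 + 1/15*h_s_1 + 1/15*h_s_2 + 7/15*h_s_3 + 2/15*h_s_4 + 4/15*h_s_5
  h_s_4 = 1 + 1/3*h_s_1 + 1/15*h_s_2 + 2/15*h_s_3 + 1/15*h_s_4 + 2/5*h_s_5
  h_s_5 = 1 + 2/15*h_s_1 + 2/5*h_s_2 + 1/5*h_s_3 + 1/5*h_s_4 + 1/15*h_s_5

Substituting h_s_1 = 0 and rearranging gives the linear system (I - Q) h = 1:
  [14/15, -1/15, -8/15, -2/15] . (h_s_2, h_s_3, h_s_4, h_s_5) = 1
  [-1/15, 8/15, -2/15, -4/15] . (h_s_2, h_s_3, h_s_4, h_s_5) = 1
  [-1/15, -2/15, 14/15, -2/5] . (h_s_2, h_s_3, h_s_4, h_s_5) = 1
  [-2/5, -1/5, -1/5, 14/15] . (h_s_2, h_s_3, h_s_4, h_s_5) = 1

Solving yields:
  h_s_2 = 2845/557
  h_s_3 = 10975/1671
  h_s_4 = 8050/1671
  h_s_5 = 3175/557

Starting state is s_5, so the expected hitting time is h_s_5 = 3175/557.

Answer: 3175/557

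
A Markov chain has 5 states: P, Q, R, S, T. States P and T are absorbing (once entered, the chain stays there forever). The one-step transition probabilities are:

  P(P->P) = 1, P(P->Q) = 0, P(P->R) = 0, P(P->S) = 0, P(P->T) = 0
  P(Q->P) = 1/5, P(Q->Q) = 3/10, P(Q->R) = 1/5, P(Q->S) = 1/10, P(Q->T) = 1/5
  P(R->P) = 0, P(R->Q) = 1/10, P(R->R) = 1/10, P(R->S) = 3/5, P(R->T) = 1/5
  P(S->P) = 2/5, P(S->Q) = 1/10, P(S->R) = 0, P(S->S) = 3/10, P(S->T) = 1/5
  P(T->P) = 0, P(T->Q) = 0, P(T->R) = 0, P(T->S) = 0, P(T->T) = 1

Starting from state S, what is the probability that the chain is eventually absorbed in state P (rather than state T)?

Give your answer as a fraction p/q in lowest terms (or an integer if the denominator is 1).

Let a_i = P(absorbed in P | start in state i).
Boundary conditions: a_P = 1, a_T = 0.
For each transient state i, a_i = sum_j P(i->j) * a_j:
  a_Q = 1/5*a_P + 3/10*a_Q + 1/5*a_R + 1/10*a_S + 1/5*a_T
  a_R = 0*a_P + 1/10*a_Q + 1/10*a_R + 3/5*a_S + 1/5*a_T
  a_S = 2/5*a_P + 1/10*a_Q + 0*a_R + 3/10*a_S + 1/5*a_T

Substituting a_P = 1 and a_T = 0, rearrange to (I - Q) a = r where r[i] = P(i -> P):
  [7/10, -1/5, -1/10] . (a_Q, a_R, a_S) = 1/5
  [-1/10, 9/10, -3/5] . (a_Q, a_R, a_S) = 0
  [-1/10, 0, 7/10] . (a_Q, a_R, a_S) = 2/5

Solving yields:
  a_Q = 15/29
  a_R = 99/203
  a_S = 131/203

Starting state is S, so the absorption probability is a_S = 131/203.

Answer: 131/203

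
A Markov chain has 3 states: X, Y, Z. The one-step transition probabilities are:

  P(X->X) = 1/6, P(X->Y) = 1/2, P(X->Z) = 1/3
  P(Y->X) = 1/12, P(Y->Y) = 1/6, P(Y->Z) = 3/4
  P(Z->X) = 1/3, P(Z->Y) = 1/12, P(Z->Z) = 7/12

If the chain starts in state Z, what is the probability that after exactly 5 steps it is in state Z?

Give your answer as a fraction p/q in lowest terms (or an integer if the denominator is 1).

Answer: 69151/124416

Derivation:
Computing P^5 by repeated multiplication:
P^1 =
  X: [1/6, 1/2, 1/3]
  Y: [1/12, 1/6, 3/4]
  Z: [1/3, 1/12, 7/12]
P^2 =
  X: [13/72, 7/36, 5/8]
  Y: [5/18, 19/144, 85/144]
  Z: [37/144, 11/48, 37/72]
P^3 =
  X: [55/216, 151/864, 493/864]
  Y: [439/1728, 121/576, 463/864]
  Z: [403/1728, 181/864, 107/192]
P^4 =
  X: [2563/10368, 235/1152, 2845/5184]
  Y: [4945/20736, 2143/10368, 3835/6912]
  Z: [1255/5184, 4105/20736, 11611/20736]
P^5 =
  X: [30001/124416, 12649/62208, 23039/41472]
  Y: [15049/62208, 49747/248832, 138889/248832]
  Z: [60589/248832, 5549/27648, 69151/124416]

(P^5)[Z -> Z] = 69151/124416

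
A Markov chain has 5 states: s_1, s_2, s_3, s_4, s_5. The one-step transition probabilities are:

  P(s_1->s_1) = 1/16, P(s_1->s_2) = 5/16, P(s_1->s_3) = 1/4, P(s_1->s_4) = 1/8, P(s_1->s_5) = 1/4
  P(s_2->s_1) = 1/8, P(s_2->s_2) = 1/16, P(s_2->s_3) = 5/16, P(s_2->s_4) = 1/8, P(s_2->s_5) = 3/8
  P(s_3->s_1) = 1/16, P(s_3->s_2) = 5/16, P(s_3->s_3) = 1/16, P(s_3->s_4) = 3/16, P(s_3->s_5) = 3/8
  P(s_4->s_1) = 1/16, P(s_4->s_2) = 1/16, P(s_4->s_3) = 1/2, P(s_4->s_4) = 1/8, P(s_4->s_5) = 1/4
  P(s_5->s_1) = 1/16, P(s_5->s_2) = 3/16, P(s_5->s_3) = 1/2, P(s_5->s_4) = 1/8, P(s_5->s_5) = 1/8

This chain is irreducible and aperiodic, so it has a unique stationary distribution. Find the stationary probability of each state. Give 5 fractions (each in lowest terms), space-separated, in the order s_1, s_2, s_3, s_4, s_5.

Answer: 3983/53404 2581/13351 318/1027 593/4108 47/169

Derivation:
The stationary distribution satisfies pi = pi * P, i.e.:
  pi_s_1 = 1/16*pi_s_1 + 1/8*pi_s_2 + 1/16*pi_s_3 + 1/16*pi_s_4 + 1/16*pi_s_5
  pi_s_2 = 5/16*pi_s_1 + 1/16*pi_s_2 + 5/16*pi_s_3 + 1/16*pi_s_4 + 3/16*pi_s_5
  pi_s_3 = 1/4*pi_s_1 + 5/16*pi_s_2 + 1/16*pi_s_3 + 1/2*pi_s_4 + 1/2*pi_s_5
  pi_s_4 = 1/8*pi_s_1 + 1/8*pi_s_2 + 3/16*pi_s_3 + 1/8*pi_s_4 + 1/8*pi_s_5
  pi_s_5 = 1/4*pi_s_1 + 3/8*pi_s_2 + 3/8*pi_s_3 + 1/4*pi_s_4 + 1/8*pi_s_5
with normalization: pi_s_1 + pi_s_2 + pi_s_3 + pi_s_4 + pi_s_5 = 1.

Using the first 4 balance equations plus normalization, the linear system A*pi = b is:
  [-15/16, 1/8, 1/16, 1/16, 1/16] . pi = 0
  [5/16, -15/16, 5/16, 1/16, 3/16] . pi = 0
  [1/4, 5/16, -15/16, 1/2, 1/2] . pi = 0
  [1/8, 1/8, 3/16, -7/8, 1/8] . pi = 0
  [1, 1, 1, 1, 1] . pi = 1

Solving yields:
  pi_s_1 = 3983/53404
  pi_s_2 = 2581/13351
  pi_s_3 = 318/1027
  pi_s_4 = 593/4108
  pi_s_5 = 47/169

Verification (pi * P):
  3983/53404*1/16 + 2581/13351*1/8 + 318/1027*1/16 + 593/4108*1/16 + 47/169*1/16 = 3983/53404 = pi_s_1  (ok)
  3983/53404*5/16 + 2581/13351*1/16 + 318/1027*5/16 + 593/4108*1/16 + 47/169*3/16 = 2581/13351 = pi_s_2  (ok)
  3983/53404*1/4 + 2581/13351*5/16 + 318/1027*1/16 + 593/4108*1/2 + 47/169*1/2 = 318/1027 = pi_s_3  (ok)
  3983/53404*1/8 + 2581/13351*1/8 + 318/1027*3/16 + 593/4108*1/8 + 47/169*1/8 = 593/4108 = pi_s_4  (ok)
  3983/53404*1/4 + 2581/13351*3/8 + 318/1027*3/8 + 593/4108*1/4 + 47/169*1/8 = 47/169 = pi_s_5  (ok)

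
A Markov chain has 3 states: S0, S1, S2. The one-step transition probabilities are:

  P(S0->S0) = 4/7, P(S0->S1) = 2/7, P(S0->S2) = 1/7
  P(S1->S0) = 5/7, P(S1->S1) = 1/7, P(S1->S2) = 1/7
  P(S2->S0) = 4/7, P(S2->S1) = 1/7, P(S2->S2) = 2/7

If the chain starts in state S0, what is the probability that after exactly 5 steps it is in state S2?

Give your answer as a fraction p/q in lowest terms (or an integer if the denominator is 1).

Answer: 2801/16807

Derivation:
Computing P^5 by repeated multiplication:
P^1 =
  S0: [4/7, 2/7, 1/7]
  S1: [5/7, 1/7, 1/7]
  S2: [4/7, 1/7, 2/7]
P^2 =
  S0: [30/49, 11/49, 8/49]
  S1: [29/49, 12/49, 8/49]
  S2: [29/49, 11/49, 9/49]
P^3 =
  S0: [207/343, 79/343, 57/343]
  S1: [208/343, 78/343, 57/343]
  S2: [207/343, 78/343, 58/343]
P^4 =
  S0: [1451/2401, 550/2401, 400/2401]
  S1: [1450/2401, 551/2401, 400/2401]
  S2: [1450/2401, 550/2401, 401/2401]
P^5 =
  S0: [10154/16807, 3852/16807, 2801/16807]
  S1: [10155/16807, 3851/16807, 2801/16807]
  S2: [10154/16807, 3851/16807, 2802/16807]

(P^5)[S0 -> S2] = 2801/16807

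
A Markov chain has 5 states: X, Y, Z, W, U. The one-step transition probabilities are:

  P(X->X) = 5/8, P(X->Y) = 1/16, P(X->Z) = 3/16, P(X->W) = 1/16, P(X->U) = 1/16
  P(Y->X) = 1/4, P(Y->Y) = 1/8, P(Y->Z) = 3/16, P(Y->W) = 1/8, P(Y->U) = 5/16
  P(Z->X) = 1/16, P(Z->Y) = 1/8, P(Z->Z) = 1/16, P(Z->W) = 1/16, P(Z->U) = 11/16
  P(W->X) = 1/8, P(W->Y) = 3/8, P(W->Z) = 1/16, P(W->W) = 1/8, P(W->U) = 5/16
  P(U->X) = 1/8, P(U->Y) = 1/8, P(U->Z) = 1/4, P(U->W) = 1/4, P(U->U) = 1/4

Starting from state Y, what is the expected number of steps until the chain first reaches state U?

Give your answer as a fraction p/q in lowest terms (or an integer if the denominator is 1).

Let h_i = expected steps to first reach U from state i.
Boundary: h_U = 0.
First-step equations for the other states:
  h_X = 1 + 5/8*h_X + 1/16*h_Y + 3/16*h_Z + 1/16*h_W + 1/16*h_U
  h_Y = 1 + 1/4*h_X + 1/8*h_Y + 3/16*h_Z + 1/8*h_W + 5/16*h_U
  h_Z = 1 + 1/16*h_X + 1/8*h_Y + 1/16*h_Z + 1/16*h_W + 11/16*h_U
  h_W = 1 + 1/8*h_X + 3/8*h_Y + 1/16*h_Z + 1/8*h_W + 5/16*h_U

Substituting h_U = 0 and rearranging gives the linear system (I - Q) h = 1:
  [3/8, -1/16, -3/16, -1/16] . (h_X, h_Y, h_Z, h_W) = 1
  [-1/4, 7/8, -3/16, -1/8] . (h_X, h_Y, h_Z, h_W) = 1
  [-1/16, -1/8, 15/16, -1/16] . (h_X, h_Y, h_Z, h_W) = 1
  [-1/8, -3/8, -1/16, 7/8] . (h_X, h_Y, h_Z, h_W) = 1

Solving yields:
  h_X = 112/23
  h_Y = 80/23
  h_Z = 48/23
  h_W = 80/23

Starting state is Y, so the expected hitting time is h_Y = 80/23.

Answer: 80/23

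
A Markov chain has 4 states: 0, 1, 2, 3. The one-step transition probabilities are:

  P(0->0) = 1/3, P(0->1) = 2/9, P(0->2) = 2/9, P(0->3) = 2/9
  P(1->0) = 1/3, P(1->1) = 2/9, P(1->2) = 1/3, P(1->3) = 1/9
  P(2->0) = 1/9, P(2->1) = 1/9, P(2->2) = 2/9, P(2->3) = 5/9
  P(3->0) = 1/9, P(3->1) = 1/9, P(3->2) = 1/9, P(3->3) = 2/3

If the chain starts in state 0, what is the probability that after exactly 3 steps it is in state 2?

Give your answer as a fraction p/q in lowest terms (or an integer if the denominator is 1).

Computing P^3 by repeated multiplication:
P^1 =
  0: [1/3, 2/9, 2/9, 2/9]
  1: [1/3, 2/9, 1/3, 1/9]
  2: [1/9, 1/9, 2/9, 5/9]
  3: [1/9, 1/9, 1/9, 2/3]
P^2 =
  0: [19/81, 14/81, 2/9, 10/27]
  1: [19/81, 14/81, 19/81, 29/81]
  2: [13/81, 11/81, 14/81, 43/81]
  3: [13/81, 11/81, 13/81, 44/81]
P^3 =
  0: [49/243, 38/243, 146/729, 322/729]
  1: [49/243, 38/243, 49/243, 107/243]
  2: [43/243, 35/243, 130/729, 365/729]
  3: [43/243, 35/243, 43/243, 122/243]

(P^3)[0 -> 2] = 146/729

Answer: 146/729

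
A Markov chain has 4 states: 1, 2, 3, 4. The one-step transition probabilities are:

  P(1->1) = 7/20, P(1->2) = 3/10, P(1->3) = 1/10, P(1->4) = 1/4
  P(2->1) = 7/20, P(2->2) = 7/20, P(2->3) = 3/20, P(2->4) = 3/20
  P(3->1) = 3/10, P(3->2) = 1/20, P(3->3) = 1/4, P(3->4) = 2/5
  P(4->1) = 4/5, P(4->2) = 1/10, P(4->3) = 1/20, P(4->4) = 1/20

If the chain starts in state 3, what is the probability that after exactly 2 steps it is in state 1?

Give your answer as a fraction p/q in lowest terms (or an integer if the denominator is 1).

Answer: 207/400

Derivation:
Computing P^2 by repeated multiplication:
P^1 =
  1: [7/20, 3/10, 1/10, 1/4]
  2: [7/20, 7/20, 3/20, 3/20]
  3: [3/10, 1/20, 1/4, 2/5]
  4: [4/5, 1/10, 1/20, 1/20]
P^2 =
  1: [183/400, 6/25, 47/400, 37/200]
  2: [41/100, 1/4, 53/400, 83/400]
  3: [207/400, 4/25, 3/25, 81/400]
  4: [37/100, 113/400, 11/100, 19/80]

(P^2)[3 -> 1] = 207/400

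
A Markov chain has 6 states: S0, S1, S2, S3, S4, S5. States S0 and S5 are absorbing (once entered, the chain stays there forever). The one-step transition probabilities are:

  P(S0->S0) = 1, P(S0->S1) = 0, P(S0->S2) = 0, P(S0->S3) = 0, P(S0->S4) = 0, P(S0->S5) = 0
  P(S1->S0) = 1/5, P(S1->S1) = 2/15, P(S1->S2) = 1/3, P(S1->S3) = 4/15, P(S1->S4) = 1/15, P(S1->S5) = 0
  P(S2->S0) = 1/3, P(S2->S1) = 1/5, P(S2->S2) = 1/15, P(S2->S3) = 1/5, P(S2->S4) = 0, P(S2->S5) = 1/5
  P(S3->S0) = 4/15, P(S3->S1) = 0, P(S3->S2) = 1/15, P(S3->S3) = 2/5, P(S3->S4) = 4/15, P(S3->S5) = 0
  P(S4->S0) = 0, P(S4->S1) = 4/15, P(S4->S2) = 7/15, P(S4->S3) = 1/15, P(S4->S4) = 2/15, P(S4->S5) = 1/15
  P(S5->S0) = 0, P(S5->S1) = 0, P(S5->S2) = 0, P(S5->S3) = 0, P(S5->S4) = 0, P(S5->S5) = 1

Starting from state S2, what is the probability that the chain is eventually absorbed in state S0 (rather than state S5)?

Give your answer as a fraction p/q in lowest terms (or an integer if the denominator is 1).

Let a_i = P(absorbed in S0 | start in state i).
Boundary conditions: a_S0 = 1, a_S5 = 0.
For each transient state i, a_i = sum_j P(i->j) * a_j:
  a_S1 = 1/5*a_S0 + 2/15*a_S1 + 1/3*a_S2 + 4/15*a_S3 + 1/15*a_S4 + 0*a_S5
  a_S2 = 1/3*a_S0 + 1/5*a_S1 + 1/15*a_S2 + 1/5*a_S3 + 0*a_S4 + 1/5*a_S5
  a_S3 = 4/15*a_S0 + 0*a_S1 + 1/15*a_S2 + 2/5*a_S3 + 4/15*a_S4 + 0*a_S5
  a_S4 = 0*a_S0 + 4/15*a_S1 + 7/15*a_S2 + 1/15*a_S3 + 2/15*a_S4 + 1/15*a_S5

Substituting a_S0 = 1 and a_S5 = 0, rearrange to (I - Q) a = r where r[i] = P(i -> S0):
  [13/15, -1/3, -4/15, -1/15] . (a_S1, a_S2, a_S3, a_S4) = 1/5
  [-1/5, 14/15, -1/5, 0] . (a_S1, a_S2, a_S3, a_S4) = 1/3
  [0, -1/15, 3/5, -4/15] . (a_S1, a_S2, a_S3, a_S4) = 4/15
  [-4/15, -7/15, -1/15, 13/15] . (a_S1, a_S2, a_S3, a_S4) = 0

Solving yields:
  a_S1 = 6087/7480
  a_S2 = 5311/7480
  a_S3 = 6231/7480
  a_S4 = 1303/1870

Starting state is S2, so the absorption probability is a_S2 = 5311/7480.

Answer: 5311/7480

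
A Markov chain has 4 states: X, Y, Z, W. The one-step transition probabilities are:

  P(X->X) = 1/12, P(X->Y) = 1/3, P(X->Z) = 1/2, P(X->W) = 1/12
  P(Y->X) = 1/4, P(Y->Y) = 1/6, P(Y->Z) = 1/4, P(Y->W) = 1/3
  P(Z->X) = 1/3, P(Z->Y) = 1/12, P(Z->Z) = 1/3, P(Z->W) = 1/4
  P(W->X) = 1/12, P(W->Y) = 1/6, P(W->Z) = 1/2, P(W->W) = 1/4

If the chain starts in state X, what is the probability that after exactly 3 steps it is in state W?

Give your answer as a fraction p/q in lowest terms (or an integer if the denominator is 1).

Answer: 47/216

Derivation:
Computing P^3 by repeated multiplication:
P^1 =
  X: [1/12, 1/3, 1/2, 1/12]
  Y: [1/4, 1/6, 1/4, 1/3]
  Z: [1/3, 1/12, 1/3, 1/4]
  W: [1/12, 1/6, 1/2, 1/4]
P^2 =
  X: [19/72, 5/36, 1/3, 19/72]
  Y: [25/144, 3/16, 5/12, 2/9]
  Z: [13/72, 7/36, 61/144, 29/144]
  W: [17/72, 5/36, 3/8, 1/4]
P^3 =
  X: [41/216, 79/432, 59/144, 47/216]
  Y: [7/32, 139/864, 221/576, 409/1728]
  Z: [383/1728, 31/192, 329/864, 17/72]
  W: [173/864, 151/864, 29/72, 2/9]

(P^3)[X -> W] = 47/216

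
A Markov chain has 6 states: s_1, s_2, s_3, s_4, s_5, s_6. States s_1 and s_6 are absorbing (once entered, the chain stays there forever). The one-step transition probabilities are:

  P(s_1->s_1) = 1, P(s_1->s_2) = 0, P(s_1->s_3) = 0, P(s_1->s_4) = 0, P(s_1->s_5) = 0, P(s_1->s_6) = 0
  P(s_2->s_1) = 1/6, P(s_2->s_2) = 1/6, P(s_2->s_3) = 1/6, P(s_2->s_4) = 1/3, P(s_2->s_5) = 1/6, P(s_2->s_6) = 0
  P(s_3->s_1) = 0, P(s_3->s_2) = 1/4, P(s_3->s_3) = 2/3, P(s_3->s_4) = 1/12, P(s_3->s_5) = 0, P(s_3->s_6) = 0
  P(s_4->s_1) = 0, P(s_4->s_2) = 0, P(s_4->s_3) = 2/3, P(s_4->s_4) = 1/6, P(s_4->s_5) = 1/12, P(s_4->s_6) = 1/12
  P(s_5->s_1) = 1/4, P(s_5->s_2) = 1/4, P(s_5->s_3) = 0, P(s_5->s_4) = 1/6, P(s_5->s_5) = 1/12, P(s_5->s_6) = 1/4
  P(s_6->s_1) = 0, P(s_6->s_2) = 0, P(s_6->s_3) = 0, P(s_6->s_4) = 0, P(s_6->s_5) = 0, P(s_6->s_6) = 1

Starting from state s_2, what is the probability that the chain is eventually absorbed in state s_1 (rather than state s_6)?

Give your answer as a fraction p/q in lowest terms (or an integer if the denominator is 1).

Answer: 467/697

Derivation:
Let a_i = P(absorbed in s_1 | start in state i).
Boundary conditions: a_s_1 = 1, a_s_6 = 0.
For each transient state i, a_i = sum_j P(i->j) * a_j:
  a_s_2 = 1/6*a_s_1 + 1/6*a_s_2 + 1/6*a_s_3 + 1/3*a_s_4 + 1/6*a_s_5 + 0*a_s_6
  a_s_3 = 0*a_s_1 + 1/4*a_s_2 + 2/3*a_s_3 + 1/12*a_s_4 + 0*a_s_5 + 0*a_s_6
  a_s_4 = 0*a_s_1 + 0*a_s_2 + 2/3*a_s_3 + 1/6*a_s_4 + 1/12*a_s_5 + 1/12*a_s_6
  a_s_5 = 1/4*a_s_1 + 1/4*a_s_2 + 0*a_s_3 + 1/6*a_s_4 + 1/12*a_s_5 + 1/4*a_s_6

Substituting a_s_1 = 1 and a_s_6 = 0, rearrange to (I - Q) a = r where r[i] = P(i -> s_1):
  [5/6, -1/6, -1/3, -1/6] . (a_s_2, a_s_3, a_s_4, a_s_5) = 1/6
  [-1/4, 1/3, -1/12, 0] . (a_s_2, a_s_3, a_s_4, a_s_5) = 0
  [0, -2/3, 5/6, -1/12] . (a_s_2, a_s_3, a_s_4, a_s_5) = 0
  [-1/4, 0, -1/6, 11/12] . (a_s_2, a_s_3, a_s_4, a_s_5) = 1/4

Solving yields:
  a_s_2 = 467/697
  a_s_3 = 450/697
  a_s_4 = 399/697
  a_s_5 = 390/697

Starting state is s_2, so the absorption probability is a_s_2 = 467/697.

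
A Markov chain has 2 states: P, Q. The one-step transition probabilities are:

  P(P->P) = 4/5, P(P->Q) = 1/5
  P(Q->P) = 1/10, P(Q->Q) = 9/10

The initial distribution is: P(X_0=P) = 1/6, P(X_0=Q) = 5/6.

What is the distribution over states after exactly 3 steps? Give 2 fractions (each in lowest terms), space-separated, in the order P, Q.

Propagating the distribution step by step (d_{t+1} = d_t * P):
d_0 = (P=1/6, Q=5/6)
  d_1[P] = 1/6*4/5 + 5/6*1/10 = 13/60
  d_1[Q] = 1/6*1/5 + 5/6*9/10 = 47/60
d_1 = (P=13/60, Q=47/60)
  d_2[P] = 13/60*4/5 + 47/60*1/10 = 151/600
  d_2[Q] = 13/60*1/5 + 47/60*9/10 = 449/600
d_2 = (P=151/600, Q=449/600)
  d_3[P] = 151/600*4/5 + 449/600*1/10 = 1657/6000
  d_3[Q] = 151/600*1/5 + 449/600*9/10 = 4343/6000
d_3 = (P=1657/6000, Q=4343/6000)

Answer: 1657/6000 4343/6000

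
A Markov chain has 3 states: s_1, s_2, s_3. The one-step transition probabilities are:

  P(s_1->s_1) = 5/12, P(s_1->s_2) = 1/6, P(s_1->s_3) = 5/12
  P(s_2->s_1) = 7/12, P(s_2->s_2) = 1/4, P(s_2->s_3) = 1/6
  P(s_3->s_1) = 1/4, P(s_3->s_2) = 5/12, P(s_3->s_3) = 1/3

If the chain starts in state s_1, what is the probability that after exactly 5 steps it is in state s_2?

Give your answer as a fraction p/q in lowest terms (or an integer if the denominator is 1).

Computing P^5 by repeated multiplication:
P^1 =
  s_1: [5/12, 1/6, 5/12]
  s_2: [7/12, 1/4, 1/6]
  s_3: [1/4, 5/12, 1/3]
P^2 =
  s_1: [3/8, 41/144, 49/144]
  s_2: [31/72, 11/48, 49/144]
  s_3: [31/72, 41/144, 41/144]
P^3 =
  s_1: [11/27, 119/432, 137/432]
  s_2: [43/108, 13/48, 143/432]
  s_3: [5/12, 113/432, 139/432]
P^4 =
  s_1: [59/144, 697/2592, 833/2592]
  s_2: [527/1296, 235/864, 833/2592]
  s_3: [527/1296, 697/2592, 841/2592]
P^5 =
  s_1: [793/1944, 2095/7776, 2509/7776]
  s_2: [397/972, 233/864, 2503/7776]
  s_3: [11/27, 2101/7776, 2507/7776]

(P^5)[s_1 -> s_2] = 2095/7776

Answer: 2095/7776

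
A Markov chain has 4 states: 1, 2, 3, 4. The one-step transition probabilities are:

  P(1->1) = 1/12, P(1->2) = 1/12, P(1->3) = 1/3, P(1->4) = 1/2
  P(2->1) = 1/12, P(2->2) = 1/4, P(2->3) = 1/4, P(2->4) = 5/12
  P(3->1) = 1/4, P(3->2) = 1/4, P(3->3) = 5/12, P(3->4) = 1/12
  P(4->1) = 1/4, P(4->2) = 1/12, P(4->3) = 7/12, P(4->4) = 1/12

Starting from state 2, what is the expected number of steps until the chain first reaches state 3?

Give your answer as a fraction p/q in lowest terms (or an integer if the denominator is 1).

Answer: 19/7

Derivation:
Let h_i = expected steps to first reach 3 from state i.
Boundary: h_3 = 0.
First-step equations for the other states:
  h_1 = 1 + 1/12*h_1 + 1/12*h_2 + 1/3*h_3 + 1/2*h_4
  h_2 = 1 + 1/12*h_1 + 1/4*h_2 + 1/4*h_3 + 5/12*h_4
  h_4 = 1 + 1/4*h_1 + 1/12*h_2 + 7/12*h_3 + 1/12*h_4

Substituting h_3 = 0 and rearranging gives the linear system (I - Q) h = 1:
  [11/12, -1/12, -1/2] . (h_1, h_2, h_4) = 1
  [-1/12, 3/4, -5/12] . (h_1, h_2, h_4) = 1
  [-1/4, -1/12, 11/12] . (h_1, h_2, h_4) = 1

Solving yields:
  h_1 = 17/7
  h_2 = 19/7
  h_4 = 2

Starting state is 2, so the expected hitting time is h_2 = 19/7.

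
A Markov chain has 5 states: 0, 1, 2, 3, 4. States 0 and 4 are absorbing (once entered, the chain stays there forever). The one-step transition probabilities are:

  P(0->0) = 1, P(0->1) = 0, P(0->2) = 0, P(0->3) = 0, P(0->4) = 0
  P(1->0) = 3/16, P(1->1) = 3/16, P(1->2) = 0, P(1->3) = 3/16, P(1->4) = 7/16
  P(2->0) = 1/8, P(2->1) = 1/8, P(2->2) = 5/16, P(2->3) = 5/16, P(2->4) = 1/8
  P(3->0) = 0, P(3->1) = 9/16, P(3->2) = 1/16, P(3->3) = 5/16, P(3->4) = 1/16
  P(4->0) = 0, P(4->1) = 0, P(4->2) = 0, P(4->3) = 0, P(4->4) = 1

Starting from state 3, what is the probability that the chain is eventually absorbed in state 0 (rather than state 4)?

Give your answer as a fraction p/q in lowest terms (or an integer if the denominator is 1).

Answer: 329/1205

Derivation:
Let a_i = P(absorbed in 0 | start in state i).
Boundary conditions: a_0 = 1, a_4 = 0.
For each transient state i, a_i = sum_j P(i->j) * a_j:
  a_1 = 3/16*a_0 + 3/16*a_1 + 0*a_2 + 3/16*a_3 + 7/16*a_4
  a_2 = 1/8*a_0 + 1/8*a_1 + 5/16*a_2 + 5/16*a_3 + 1/8*a_4
  a_3 = 0*a_0 + 9/16*a_1 + 1/16*a_2 + 5/16*a_3 + 1/16*a_4

Substituting a_0 = 1 and a_4 = 0, rearrange to (I - Q) a = r where r[i] = P(i -> 0):
  [13/16, 0, -3/16] . (a_1, a_2, a_3) = 3/16
  [-1/8, 11/16, -5/16] . (a_1, a_2, a_3) = 1/8
  [-9/16, -1/16, 11/16] . (a_1, a_2, a_3) = 0

Solving yields:
  a_1 = 354/1205
  a_2 = 433/1205
  a_3 = 329/1205

Starting state is 3, so the absorption probability is a_3 = 329/1205.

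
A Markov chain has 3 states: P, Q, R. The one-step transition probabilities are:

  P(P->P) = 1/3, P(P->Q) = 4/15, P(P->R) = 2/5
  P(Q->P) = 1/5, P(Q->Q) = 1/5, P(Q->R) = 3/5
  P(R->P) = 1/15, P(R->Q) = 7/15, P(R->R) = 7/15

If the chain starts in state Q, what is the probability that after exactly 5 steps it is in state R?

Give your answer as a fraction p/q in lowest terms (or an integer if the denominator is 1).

Computing P^5 by repeated multiplication:
P^1 =
  P: [1/3, 4/15, 2/5]
  Q: [1/5, 1/5, 3/5]
  R: [1/15, 7/15, 7/15]
P^2 =
  P: [43/225, 74/225, 12/25]
  Q: [11/75, 28/75, 12/25]
  R: [11/75, 74/225, 118/225]
P^3 =
  P: [109/675, 46/135, 112/225]
  Q: [7/45, 76/225, 38/75]
  R: [101/675, 236/675, 338/675]
P^4 =
  P: [1571/10125, 3478/10125, 188/375]
  Q: [517/3375, 1166/3375, 188/375]
  R: [517/3375, 3478/10125, 5096/10125]
P^5 =
  P: [4673/30375, 418/1215, 5084/10125]
  Q: [311/2025, 3482/10125, 1696/3375]
  R: [4657/30375, 10462/30375, 15256/30375]

(P^5)[Q -> R] = 1696/3375

Answer: 1696/3375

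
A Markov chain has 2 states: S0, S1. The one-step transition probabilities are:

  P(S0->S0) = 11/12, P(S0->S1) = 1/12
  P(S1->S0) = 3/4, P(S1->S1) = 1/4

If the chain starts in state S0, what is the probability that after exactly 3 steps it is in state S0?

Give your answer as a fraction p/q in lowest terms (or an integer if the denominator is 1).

Answer: 389/432

Derivation:
Computing P^3 by repeated multiplication:
P^1 =
  S0: [11/12, 1/12]
  S1: [3/4, 1/4]
P^2 =
  S0: [65/72, 7/72]
  S1: [7/8, 1/8]
P^3 =
  S0: [389/432, 43/432]
  S1: [43/48, 5/48]

(P^3)[S0 -> S0] = 389/432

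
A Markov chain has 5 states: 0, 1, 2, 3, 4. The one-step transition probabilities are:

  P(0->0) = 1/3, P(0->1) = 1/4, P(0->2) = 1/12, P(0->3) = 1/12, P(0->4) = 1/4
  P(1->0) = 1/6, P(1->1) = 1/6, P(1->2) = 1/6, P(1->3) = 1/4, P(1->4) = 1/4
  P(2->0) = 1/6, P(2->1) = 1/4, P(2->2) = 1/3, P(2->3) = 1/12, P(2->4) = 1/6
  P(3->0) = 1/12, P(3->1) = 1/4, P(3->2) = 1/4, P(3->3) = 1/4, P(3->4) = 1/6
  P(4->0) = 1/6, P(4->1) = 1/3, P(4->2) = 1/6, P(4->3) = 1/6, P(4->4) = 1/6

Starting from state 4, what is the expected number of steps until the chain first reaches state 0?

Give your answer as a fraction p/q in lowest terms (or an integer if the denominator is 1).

Answer: 939/142

Derivation:
Let h_i = expected steps to first reach 0 from state i.
Boundary: h_0 = 0.
First-step equations for the other states:
  h_1 = 1 + 1/6*h_0 + 1/6*h_1 + 1/6*h_2 + 1/4*h_3 + 1/4*h_4
  h_2 = 1 + 1/6*h_0 + 1/4*h_1 + 1/3*h_2 + 1/12*h_3 + 1/6*h_4
  h_3 = 1 + 1/12*h_0 + 1/4*h_1 + 1/4*h_2 + 1/4*h_3 + 1/6*h_4
  h_4 = 1 + 1/6*h_0 + 1/3*h_1 + 1/6*h_2 + 1/6*h_3 + 1/6*h_4

Substituting h_0 = 0 and rearranging gives the linear system (I - Q) h = 1:
  [5/6, -1/6, -1/4, -1/4] . (h_1, h_2, h_3, h_4) = 1
  [-1/4, 2/3, -1/12, -1/6] . (h_1, h_2, h_3, h_4) = 1
  [-1/4, -1/4, 3/4, -1/6] . (h_1, h_2, h_3, h_4) = 1
  [-1/3, -1/6, -1/6, 5/6] . (h_1, h_2, h_3, h_4) = 1

Solving yields:
  h_1 = 945/142
  h_2 = 465/71
  h_3 = 1023/142
  h_4 = 939/142

Starting state is 4, so the expected hitting time is h_4 = 939/142.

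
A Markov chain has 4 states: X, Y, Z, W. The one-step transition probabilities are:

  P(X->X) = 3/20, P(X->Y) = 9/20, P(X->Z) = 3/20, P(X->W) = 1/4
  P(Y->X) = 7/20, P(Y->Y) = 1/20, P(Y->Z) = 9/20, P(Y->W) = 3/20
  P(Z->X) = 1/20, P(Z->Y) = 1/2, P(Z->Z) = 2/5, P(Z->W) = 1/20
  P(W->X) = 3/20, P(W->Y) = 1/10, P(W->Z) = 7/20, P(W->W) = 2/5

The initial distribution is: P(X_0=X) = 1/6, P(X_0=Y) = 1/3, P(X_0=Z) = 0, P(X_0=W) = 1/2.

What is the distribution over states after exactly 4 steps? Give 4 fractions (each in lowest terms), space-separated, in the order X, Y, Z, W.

Answer: 1671/10000 284561/960000 86371/240000 56513/320000

Derivation:
Propagating the distribution step by step (d_{t+1} = d_t * P):
d_0 = (X=1/6, Y=1/3, Z=0, W=1/2)
  d_1[X] = 1/6*3/20 + 1/3*7/20 + 0*1/20 + 1/2*3/20 = 13/60
  d_1[Y] = 1/6*9/20 + 1/3*1/20 + 0*1/2 + 1/2*1/10 = 17/120
  d_1[Z] = 1/6*3/20 + 1/3*9/20 + 0*2/5 + 1/2*7/20 = 7/20
  d_1[W] = 1/6*1/4 + 1/3*3/20 + 0*1/20 + 1/2*2/5 = 7/24
d_1 = (X=13/60, Y=17/120, Z=7/20, W=7/24)
  d_2[X] = 13/60*3/20 + 17/120*7/20 + 7/20*1/20 + 7/24*3/20 = 43/300
  d_2[Y] = 13/60*9/20 + 17/120*1/20 + 7/20*1/2 + 7/24*1/10 = 247/800
  d_2[Z] = 13/60*3/20 + 17/120*9/20 + 7/20*2/5 + 7/24*7/20 = 203/600
  d_2[W] = 13/60*1/4 + 17/120*3/20 + 7/20*1/20 + 7/24*2/5 = 503/2400
d_2 = (X=43/300, Y=247/800, Z=203/600, W=503/2400)
  d_3[X] = 43/300*3/20 + 247/800*7/20 + 203/600*1/20 + 503/2400*3/20 = 427/2400
  d_3[Y] = 43/300*9/20 + 247/800*1/20 + 203/600*1/2 + 503/2400*1/10 = 4321/16000
  d_3[Z] = 43/300*3/20 + 247/800*9/20 + 203/600*2/5 + 503/2400*7/20 = 2953/8000
  d_3[W] = 43/300*1/4 + 247/800*3/20 + 203/600*1/20 + 503/2400*2/5 = 8779/48000
d_3 = (X=427/2400, Y=4321/16000, Z=2953/8000, W=8779/48000)
  d_4[X] = 427/2400*3/20 + 4321/16000*7/20 + 2953/8000*1/20 + 8779/48000*3/20 = 1671/10000
  d_4[Y] = 427/2400*9/20 + 4321/16000*1/20 + 2953/8000*1/2 + 8779/48000*1/10 = 284561/960000
  d_4[Z] = 427/2400*3/20 + 4321/16000*9/20 + 2953/8000*2/5 + 8779/48000*7/20 = 86371/240000
  d_4[W] = 427/2400*1/4 + 4321/16000*3/20 + 2953/8000*1/20 + 8779/48000*2/5 = 56513/320000
d_4 = (X=1671/10000, Y=284561/960000, Z=86371/240000, W=56513/320000)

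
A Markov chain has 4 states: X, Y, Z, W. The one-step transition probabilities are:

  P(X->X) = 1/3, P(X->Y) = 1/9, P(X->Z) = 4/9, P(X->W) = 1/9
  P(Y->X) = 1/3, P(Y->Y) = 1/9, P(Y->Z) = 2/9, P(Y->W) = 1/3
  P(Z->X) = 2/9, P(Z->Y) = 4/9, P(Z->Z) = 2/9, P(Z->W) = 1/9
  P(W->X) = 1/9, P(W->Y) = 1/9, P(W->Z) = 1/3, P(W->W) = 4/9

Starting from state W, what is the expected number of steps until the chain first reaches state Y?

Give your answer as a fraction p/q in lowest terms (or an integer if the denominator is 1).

Answer: 23/5

Derivation:
Let h_i = expected steps to first reach Y from state i.
Boundary: h_Y = 0.
First-step equations for the other states:
  h_X = 1 + 1/3*h_X + 1/9*h_Y + 4/9*h_Z + 1/9*h_W
  h_Z = 1 + 2/9*h_X + 4/9*h_Y + 2/9*h_Z + 1/9*h_W
  h_W = 1 + 1/9*h_X + 1/9*h_Y + 1/3*h_Z + 4/9*h_W

Substituting h_Y = 0 and rearranging gives the linear system (I - Q) h = 1:
  [2/3, -4/9, -1/9] . (h_X, h_Z, h_W) = 1
  [-2/9, 7/9, -1/9] . (h_X, h_Z, h_W) = 1
  [-1/9, -1/3, 5/9] . (h_X, h_Z, h_W) = 1

Solving yields:
  h_X = 22/5
  h_Z = 16/5
  h_W = 23/5

Starting state is W, so the expected hitting time is h_W = 23/5.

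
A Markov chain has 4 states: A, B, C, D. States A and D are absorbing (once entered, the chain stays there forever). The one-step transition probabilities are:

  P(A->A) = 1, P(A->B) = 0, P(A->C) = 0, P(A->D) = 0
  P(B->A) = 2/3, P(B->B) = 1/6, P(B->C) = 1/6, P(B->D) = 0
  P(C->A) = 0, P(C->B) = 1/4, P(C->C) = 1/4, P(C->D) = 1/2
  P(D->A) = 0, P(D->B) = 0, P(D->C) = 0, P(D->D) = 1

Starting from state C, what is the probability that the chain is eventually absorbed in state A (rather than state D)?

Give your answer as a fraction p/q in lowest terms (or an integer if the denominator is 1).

Let a_i = P(absorbed in A | start in state i).
Boundary conditions: a_A = 1, a_D = 0.
For each transient state i, a_i = sum_j P(i->j) * a_j:
  a_B = 2/3*a_A + 1/6*a_B + 1/6*a_C + 0*a_D
  a_C = 0*a_A + 1/4*a_B + 1/4*a_C + 1/2*a_D

Substituting a_A = 1 and a_D = 0, rearrange to (I - Q) a = r where r[i] = P(i -> A):
  [5/6, -1/6] . (a_B, a_C) = 2/3
  [-1/4, 3/4] . (a_B, a_C) = 0

Solving yields:
  a_B = 6/7
  a_C = 2/7

Starting state is C, so the absorption probability is a_C = 2/7.

Answer: 2/7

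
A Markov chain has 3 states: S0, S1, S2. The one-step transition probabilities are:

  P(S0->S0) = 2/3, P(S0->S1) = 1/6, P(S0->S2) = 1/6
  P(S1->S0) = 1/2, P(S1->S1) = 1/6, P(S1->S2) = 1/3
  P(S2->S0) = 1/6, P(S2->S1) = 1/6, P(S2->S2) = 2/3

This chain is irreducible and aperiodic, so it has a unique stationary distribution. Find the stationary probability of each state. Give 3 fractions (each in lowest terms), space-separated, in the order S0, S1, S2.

The stationary distribution satisfies pi = pi * P, i.e.:
  pi_S0 = 2/3*pi_S0 + 1/2*pi_S1 + 1/6*pi_S2
  pi_S1 = 1/6*pi_S0 + 1/6*pi_S1 + 1/6*pi_S2
  pi_S2 = 1/6*pi_S0 + 1/3*pi_S1 + 2/3*pi_S2
with normalization: pi_S0 + pi_S1 + pi_S2 = 1.

Using the first 2 balance equations plus normalization, the linear system A*pi = b is:
  [-1/3, 1/2, 1/6] . pi = 0
  [1/6, -5/6, 1/6] . pi = 0
  [1, 1, 1] . pi = 1

Solving yields:
  pi_S0 = 4/9
  pi_S1 = 1/6
  pi_S2 = 7/18

Verification (pi * P):
  4/9*2/3 + 1/6*1/2 + 7/18*1/6 = 4/9 = pi_S0  (ok)
  4/9*1/6 + 1/6*1/6 + 7/18*1/6 = 1/6 = pi_S1  (ok)
  4/9*1/6 + 1/6*1/3 + 7/18*2/3 = 7/18 = pi_S2  (ok)

Answer: 4/9 1/6 7/18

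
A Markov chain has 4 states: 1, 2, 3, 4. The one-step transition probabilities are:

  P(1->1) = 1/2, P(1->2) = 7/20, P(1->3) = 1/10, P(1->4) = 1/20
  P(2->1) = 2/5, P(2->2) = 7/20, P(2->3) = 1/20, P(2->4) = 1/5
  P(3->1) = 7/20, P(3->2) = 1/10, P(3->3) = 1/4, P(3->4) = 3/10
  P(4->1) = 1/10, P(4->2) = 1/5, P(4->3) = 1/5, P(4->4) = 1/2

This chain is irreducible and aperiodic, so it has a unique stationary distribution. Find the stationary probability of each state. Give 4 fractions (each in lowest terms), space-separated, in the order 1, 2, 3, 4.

The stationary distribution satisfies pi = pi * P, i.e.:
  pi_1 = 1/2*pi_1 + 2/5*pi_2 + 7/20*pi_3 + 1/10*pi_4
  pi_2 = 7/20*pi_1 + 7/20*pi_2 + 1/10*pi_3 + 1/5*pi_4
  pi_3 = 1/10*pi_1 + 1/20*pi_2 + 1/4*pi_3 + 1/5*pi_4
  pi_4 = 1/20*pi_1 + 1/5*pi_2 + 3/10*pi_3 + 1/2*pi_4
with normalization: pi_1 + pi_2 + pi_3 + pi_4 = 1.

Using the first 3 balance equations plus normalization, the linear system A*pi = b is:
  [-1/2, 2/5, 7/20, 1/10] . pi = 0
  [7/20, -13/20, 1/10, 1/5] . pi = 0
  [1/10, 1/20, -3/4, 1/5] . pi = 0
  [1, 1, 1, 1] . pi = 1

Solving yields:
  pi_1 = 1322/3653
  pi_2 = 1038/3653
  pi_3 = 466/3653
  pi_4 = 827/3653

Verification (pi * P):
  1322/3653*1/2 + 1038/3653*2/5 + 466/3653*7/20 + 827/3653*1/10 = 1322/3653 = pi_1  (ok)
  1322/3653*7/20 + 1038/3653*7/20 + 466/3653*1/10 + 827/3653*1/5 = 1038/3653 = pi_2  (ok)
  1322/3653*1/10 + 1038/3653*1/20 + 466/3653*1/4 + 827/3653*1/5 = 466/3653 = pi_3  (ok)
  1322/3653*1/20 + 1038/3653*1/5 + 466/3653*3/10 + 827/3653*1/2 = 827/3653 = pi_4  (ok)

Answer: 1322/3653 1038/3653 466/3653 827/3653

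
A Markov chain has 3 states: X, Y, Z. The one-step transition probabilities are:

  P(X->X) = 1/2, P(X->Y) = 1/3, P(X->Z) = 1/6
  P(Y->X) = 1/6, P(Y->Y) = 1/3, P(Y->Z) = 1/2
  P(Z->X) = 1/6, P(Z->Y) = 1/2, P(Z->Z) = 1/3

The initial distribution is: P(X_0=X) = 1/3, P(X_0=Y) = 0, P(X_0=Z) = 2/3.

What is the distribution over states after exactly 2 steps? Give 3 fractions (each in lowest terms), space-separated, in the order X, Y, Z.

Answer: 7/27 41/108 13/36

Derivation:
Propagating the distribution step by step (d_{t+1} = d_t * P):
d_0 = (X=1/3, Y=0, Z=2/3)
  d_1[X] = 1/3*1/2 + 0*1/6 + 2/3*1/6 = 5/18
  d_1[Y] = 1/3*1/3 + 0*1/3 + 2/3*1/2 = 4/9
  d_1[Z] = 1/3*1/6 + 0*1/2 + 2/3*1/3 = 5/18
d_1 = (X=5/18, Y=4/9, Z=5/18)
  d_2[X] = 5/18*1/2 + 4/9*1/6 + 5/18*1/6 = 7/27
  d_2[Y] = 5/18*1/3 + 4/9*1/3 + 5/18*1/2 = 41/108
  d_2[Z] = 5/18*1/6 + 4/9*1/2 + 5/18*1/3 = 13/36
d_2 = (X=7/27, Y=41/108, Z=13/36)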